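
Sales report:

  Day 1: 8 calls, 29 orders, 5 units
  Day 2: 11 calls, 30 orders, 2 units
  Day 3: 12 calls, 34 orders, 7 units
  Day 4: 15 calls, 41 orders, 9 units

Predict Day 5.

Calls goes 8, 11, 12, 15 → 16 (alternating steps +3, +1, +3, +1, …).
Orders: 29, 30, 34, 41 → 51 (differences are 1, 4, 7, … (increasing by 3 each time)).
Units: each term is the sum of the two before it, so 5, 2, 7, 9 → 16.
Combining the parts gives 16 calls, 51 orders, 16 units.

16 calls, 51 orders, 16 units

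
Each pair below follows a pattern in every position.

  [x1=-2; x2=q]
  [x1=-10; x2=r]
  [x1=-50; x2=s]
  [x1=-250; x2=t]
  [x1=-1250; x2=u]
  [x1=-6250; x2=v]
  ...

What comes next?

[x1=-31250; x2=w]

X1: ×5 each step, so -2, -10, -50, -250, -1250, -6250 → -31250.
X2: letters move forward 1 place in the alphabet; q, r, s, t, u, v → w.
Combining the parts gives [x1=-31250; x2=w].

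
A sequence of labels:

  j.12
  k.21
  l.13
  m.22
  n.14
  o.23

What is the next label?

p.15

For the letter, letters move forward 1 place in the alphabet: j, k, l, m, n, o → p.
For the second component, alternating steps +9, −8, +9, −8, …: 12, 21, 13, 22, 14, 23 → 15.
Combining the parts gives p.15.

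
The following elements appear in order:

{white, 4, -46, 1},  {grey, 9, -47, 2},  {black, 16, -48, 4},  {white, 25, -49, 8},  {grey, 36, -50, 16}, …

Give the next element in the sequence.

Shade: repeats white → grey → black, so white, grey, black, white, grey → black.
For the second value, perfect squares: 2², 3², 4², …: 4, 9, 16, 25, 36 → 49.
Third value — −1 each step: -46, -47, -48, -49, -50 → -51.
Fourth value: 1, 2, 4, 8, 16 → 32 (×2 each step).
Combining the parts gives {black, 49, -51, 32}.

{black, 49, -51, 32}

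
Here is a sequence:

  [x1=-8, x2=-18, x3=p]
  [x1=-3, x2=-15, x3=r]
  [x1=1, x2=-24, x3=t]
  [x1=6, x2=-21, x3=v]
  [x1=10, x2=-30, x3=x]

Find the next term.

For the x1, alternating steps +5, +4, +5, +4, …: -8, -3, 1, 6, 10 → 15.
X2: alternating steps +3, −9, +3, −9, …; -18, -15, -24, -21, -30 → -27.
X3: letters move forward 2 places in the alphabet, so p, r, t, v, x → z.
Combining the parts gives [x1=15, x2=-27, x3=z].

[x1=15, x2=-27, x3=z]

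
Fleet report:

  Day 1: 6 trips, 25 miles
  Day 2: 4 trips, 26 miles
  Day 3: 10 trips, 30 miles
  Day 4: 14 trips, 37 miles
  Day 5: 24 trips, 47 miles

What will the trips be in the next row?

38

Trips: each term is the sum of the two before it, so 6, 4, 10, 14, 24 → 38.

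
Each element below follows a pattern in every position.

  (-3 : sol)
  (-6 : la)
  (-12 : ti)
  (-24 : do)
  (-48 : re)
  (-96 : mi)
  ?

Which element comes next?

(-192 : fa)

First entry: -3, -6, -12, -24, -48, -96 → -192 (×2 each step).
Note goes sol, la, ti, do, re, mi → fa (runs through the solfège scale do→ti).
Combining the parts gives (-192 : fa).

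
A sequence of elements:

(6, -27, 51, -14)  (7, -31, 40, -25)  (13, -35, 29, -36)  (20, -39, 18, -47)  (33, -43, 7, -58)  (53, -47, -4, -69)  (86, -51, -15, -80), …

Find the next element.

(139, -55, -26, -91)

First coordinate: each term is the sum of the two before it, so 6, 7, 13, 20, 33, 53, 86 → 139.
Second coordinate goes -27, -31, -35, -39, -43, -47, -51 → -55 (−4 each step).
Third coordinate: −11 each step; 51, 40, 29, 18, 7, -4, -15 → -26.
For the fourth coordinate, −11 each step: -14, -25, -36, -47, -58, -69, -80 → -91.
So the next element is (139, -55, -26, -91).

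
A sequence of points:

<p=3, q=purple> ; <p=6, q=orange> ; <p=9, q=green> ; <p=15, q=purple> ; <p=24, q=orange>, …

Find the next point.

<p=39, q=green>

P goes 3, 6, 9, 15, 24 → 39 (each term is the sum of the two before it).
Q: purple, orange, green, purple, orange → green (repeats purple → orange → green).
So the next point is <p=39, q=green>.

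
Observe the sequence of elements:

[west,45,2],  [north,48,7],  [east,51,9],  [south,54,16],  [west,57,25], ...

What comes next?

Direction — repeats west → north → east → south: west, north, east, south, west → north.
For the second value, +3 each step: 45, 48, 51, 54, 57 → 60.
Third value: 2, 7, 9, 16, 25 → 41 (each term is the sum of the two before it).
Combining the parts gives [north,60,41].

[north,60,41]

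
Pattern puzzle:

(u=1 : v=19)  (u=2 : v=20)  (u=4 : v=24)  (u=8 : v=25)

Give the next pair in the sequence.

U: ×2 each step, so 1, 2, 4, 8 → 16.
V: 19, 20, 24, 25 → 29 (alternating steps +1, +4, +1, +4, …).
Combining the parts gives (u=16 : v=29).

(u=16 : v=29)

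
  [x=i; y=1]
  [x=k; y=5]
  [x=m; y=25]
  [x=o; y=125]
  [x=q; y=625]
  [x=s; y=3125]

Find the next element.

[x=u; y=15625]

X: letters move forward 2 places in the alphabet, so i, k, m, o, q, s → u.
Y: ×5 each step; 1, 5, 25, 125, 625, 3125 → 15625.
Combining the parts gives [x=u; y=15625].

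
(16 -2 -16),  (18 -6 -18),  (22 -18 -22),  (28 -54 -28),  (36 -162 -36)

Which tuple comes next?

First value: differences are 2, 4, 6, … (increasing by 2 each time), so 16, 18, 22, 28, 36 → 46.
Second value: -2, -6, -18, -54, -162 → -486 (×3 each step).
Third value goes -16, -18, -22, -28, -36 → -46 (always the negative of the first value).
Putting it together: (46 -486 -46).

(46 -486 -46)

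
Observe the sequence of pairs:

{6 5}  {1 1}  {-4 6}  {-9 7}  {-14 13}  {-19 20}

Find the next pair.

{-24 33}

First slot: −5 each step; 6, 1, -4, -9, -14, -19 → -24.
Second slot: each term is the sum of the two before it, so 5, 1, 6, 7, 13, 20 → 33.
Putting it together: {-24 33}.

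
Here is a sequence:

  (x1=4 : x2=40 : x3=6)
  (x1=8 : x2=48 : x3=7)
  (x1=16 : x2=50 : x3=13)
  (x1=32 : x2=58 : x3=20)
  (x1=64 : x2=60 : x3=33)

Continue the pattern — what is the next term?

X1: 4, 8, 16, 32, 64 → 128 (×2 each step).
X2 — alternating steps +8, +2, +8, +2, …: 40, 48, 50, 58, 60 → 68.
X3 goes 6, 7, 13, 20, 33 → 53 (each term is the sum of the two before it).
Putting it together: (x1=128 : x2=68 : x3=53).

(x1=128 : x2=68 : x3=53)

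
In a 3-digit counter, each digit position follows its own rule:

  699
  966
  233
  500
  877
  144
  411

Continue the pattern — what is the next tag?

788

First digit goes 6, 9, 2, 5, 8, 1, 4 → 7 (+3 each step, mod 10).
Second digit: −3 each step, mod 10, so 9, 6, 3, 0, 7, 4, 1 → 8.
Third digit — −3 each step, mod 10: 9, 6, 3, 0, 7, 4, 1 → 8.
Putting it together: 788.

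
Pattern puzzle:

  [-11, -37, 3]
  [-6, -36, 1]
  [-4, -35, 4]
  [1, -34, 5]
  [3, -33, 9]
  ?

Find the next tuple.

[8, -32, 14]

First slot: alternating steps +5, +2, +5, +2, …, so -11, -6, -4, 1, 3 → 8.
Second slot: +1 each step; -37, -36, -35, -34, -33 → -32.
Third slot: each term is the sum of the two before it, so 3, 1, 4, 5, 9 → 14.
So the next tuple is [8, -32, 14].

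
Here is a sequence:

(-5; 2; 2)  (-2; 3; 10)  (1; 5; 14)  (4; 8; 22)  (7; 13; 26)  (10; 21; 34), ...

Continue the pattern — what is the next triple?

(13; 34; 38)

First slot — +3 each step: -5, -2, 1, 4, 7, 10 → 13.
Second slot: each term is the sum of the two before it, so 2, 3, 5, 8, 13, 21 → 34.
Third slot — alternating steps +8, +4, +8, +4, …: 2, 10, 14, 22, 26, 34 → 38.
Putting it together: (13; 34; 38).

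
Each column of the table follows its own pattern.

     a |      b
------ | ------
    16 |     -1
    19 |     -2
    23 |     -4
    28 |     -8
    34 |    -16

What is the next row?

Column a: 16, 19, 23, 28, 34 → 41 (differences are 3, 4, 5, … (increasing by 1 each time)).
Column b — ×2 each step: -1, -2, -4, -8, -16 → -32.
Combining the parts gives 41  -32.

41  -32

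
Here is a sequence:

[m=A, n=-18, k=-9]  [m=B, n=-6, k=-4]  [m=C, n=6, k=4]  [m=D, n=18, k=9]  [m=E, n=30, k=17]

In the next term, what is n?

42

N: -18, -6, 6, 18, 30 → 42 (+12 each step).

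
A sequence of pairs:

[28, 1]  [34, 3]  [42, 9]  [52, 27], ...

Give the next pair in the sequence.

[64, 81]

First value: differences are 6, 8, 10, … (increasing by 2 each time), so 28, 34, 42, 52 → 64.
Second value: 1, 3, 9, 27 → 81 (×3 each step).
Putting it together: [64, 81].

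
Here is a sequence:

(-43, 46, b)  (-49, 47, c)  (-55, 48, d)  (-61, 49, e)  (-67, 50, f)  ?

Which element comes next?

(-73, 51, g)

First value: −6 each step; -43, -49, -55, -61, -67 → -73.
Second value: +1 each step; 46, 47, 48, 49, 50 → 51.
Letter — letters move forward 1 place in the alphabet: b, c, d, e, f → g.
Putting it together: (-73, 51, g).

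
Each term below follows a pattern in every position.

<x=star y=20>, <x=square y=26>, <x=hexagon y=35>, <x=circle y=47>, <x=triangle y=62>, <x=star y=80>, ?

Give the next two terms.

X: star, square, hexagon, circle, triangle, star → square → hexagon (repeats star → square → hexagon → circle → triangle).
Y: differences are 6, 9, 12, … (increasing by 3 each time), so 20, 26, 35, 47, 62, 80 → 101 → 125.
Putting the parts together: <x=square y=101> and then <x=hexagon y=125>.

<x=square y=101>, <x=hexagon y=125>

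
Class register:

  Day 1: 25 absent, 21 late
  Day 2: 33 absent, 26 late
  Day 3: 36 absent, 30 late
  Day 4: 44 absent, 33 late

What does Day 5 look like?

Absent goes 25, 33, 36, 44 → 47 (alternating steps +8, +3, +8, +3, …).
Late: 21, 26, 30, 33 → 35 (differences are 5, 4, 3, … (decreasing by 1 each time)).
Combining the parts gives 47 absent, 35 late.

47 absent, 35 late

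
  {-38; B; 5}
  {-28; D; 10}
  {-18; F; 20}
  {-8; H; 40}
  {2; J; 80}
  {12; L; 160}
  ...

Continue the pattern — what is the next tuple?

First slot: -38, -28, -18, -8, 2, 12 → 22 (+10 each step).
Letter: B, D, F, H, J, L → N (letters move forward 2 places in the alphabet).
Third slot — ×2 each step: 5, 10, 20, 40, 80, 160 → 320.
Putting it together: {22; N; 320}.

{22; N; 320}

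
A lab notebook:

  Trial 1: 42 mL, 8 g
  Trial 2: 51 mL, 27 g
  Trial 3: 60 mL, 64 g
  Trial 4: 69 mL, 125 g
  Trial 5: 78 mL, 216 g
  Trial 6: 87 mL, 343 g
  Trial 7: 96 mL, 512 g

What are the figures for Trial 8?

105 mL, 729 g

ML goes 42, 51, 60, 69, 78, 87, 96 → 105 (+9 each step).
G: 8, 27, 64, 125, 216, 343, 512 → 729 (perfect cubes: 2³, 3³, 4³, …).
Putting it together: 105 mL, 729 g.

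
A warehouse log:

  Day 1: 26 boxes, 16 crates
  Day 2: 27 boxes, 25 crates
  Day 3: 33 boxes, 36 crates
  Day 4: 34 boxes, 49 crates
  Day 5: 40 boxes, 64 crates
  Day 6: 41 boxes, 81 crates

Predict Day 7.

47 boxes, 100 crates

Boxes — alternating steps +1, +6, +1, +6, …: 26, 27, 33, 34, 40, 41 → 47.
Crates: 16, 25, 36, 49, 64, 81 → 100 (perfect squares: 4², 5², 6², …).
Combining the parts gives 47 boxes, 100 crates.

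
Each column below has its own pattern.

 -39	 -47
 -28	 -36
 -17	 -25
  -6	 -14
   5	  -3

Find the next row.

First component: +11 each step, so -39, -28, -17, -6, 5 → 16.
For the second component, always 8 less than the first component: -47, -36, -25, -14, -3 → 8.
Combining the parts gives 16  8.

16  8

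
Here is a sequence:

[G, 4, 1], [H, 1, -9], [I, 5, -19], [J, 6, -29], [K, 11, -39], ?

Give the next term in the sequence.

[L, 17, -49]

Letter: G, H, I, J, K → L (letters move forward 1 place in the alphabet).
Second component: each term is the sum of the two before it, so 4, 1, 5, 6, 11 → 17.
Third component — −10 each step: 1, -9, -19, -29, -39 → -49.
Combining the parts gives [L, 17, -49].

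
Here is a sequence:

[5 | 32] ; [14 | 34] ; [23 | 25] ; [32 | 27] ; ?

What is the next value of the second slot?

For the second slot, alternating steps +2, −9, +2, −9, …: 32, 34, 25, 27 → 18.

18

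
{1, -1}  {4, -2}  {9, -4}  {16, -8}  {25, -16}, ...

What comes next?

{36, -32}

For the first slot, perfect squares: 1², 2², 3², …: 1, 4, 9, 16, 25 → 36.
Second slot: -1, -2, -4, -8, -16 → -32 (×2 each step).
So the next element is {36, -32}.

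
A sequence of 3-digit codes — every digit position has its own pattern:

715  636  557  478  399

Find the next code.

For the first digit, −1 each step, mod 10: 7, 6, 5, 4, 3 → 2.
Second digit: +2 each step, mod 10; 1, 3, 5, 7, 9 → 1.
Third digit — +1 each step, mod 10: 5, 6, 7, 8, 9 → 0.
So the next code is 210.

210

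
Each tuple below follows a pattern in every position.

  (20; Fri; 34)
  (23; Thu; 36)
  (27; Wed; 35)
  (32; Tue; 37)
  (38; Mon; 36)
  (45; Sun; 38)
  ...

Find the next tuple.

(53; Sat; 37)

First part — differences are 3, 4, 5, … (increasing by 1 each time): 20, 23, 27, 32, 38, 45 → 53.
Day: runs backward through the weekdays Mon→Sun; Fri, Thu, Wed, Tue, Mon, Sun → Sat.
Third part — alternating steps +2, −1, +2, −1, …: 34, 36, 35, 37, 36, 38 → 37.
So the next tuple is (53; Sat; 37).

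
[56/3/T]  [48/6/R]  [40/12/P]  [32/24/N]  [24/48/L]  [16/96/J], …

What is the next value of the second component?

Second component: ×2 each step; 3, 6, 12, 24, 48, 96 → 192.

192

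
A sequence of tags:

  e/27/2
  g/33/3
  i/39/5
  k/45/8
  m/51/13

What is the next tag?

o/57/21

Letter: letters move forward 2 places in the alphabet; e, g, i, k, m → o.
Second component: +6 each step, so 27, 33, 39, 45, 51 → 57.
Third component: each term is the sum of the two before it; 2, 3, 5, 8, 13 → 21.
Combining the parts gives o/57/21.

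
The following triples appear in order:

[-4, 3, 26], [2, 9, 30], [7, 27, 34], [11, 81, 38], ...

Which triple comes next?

[14, 243, 42]

First coordinate — differences are 6, 5, 4, … (decreasing by 1 each time): -4, 2, 7, 11 → 14.
Second coordinate goes 3, 9, 27, 81 → 243 (×3 each step).
Third coordinate: 26, 30, 34, 38 → 42 (+4 each step).
Putting it together: [14, 243, 42].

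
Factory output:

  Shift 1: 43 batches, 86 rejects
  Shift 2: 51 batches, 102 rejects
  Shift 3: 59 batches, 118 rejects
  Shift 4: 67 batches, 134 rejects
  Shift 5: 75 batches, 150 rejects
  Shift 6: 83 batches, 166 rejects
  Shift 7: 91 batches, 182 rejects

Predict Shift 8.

Batches: +8 each step; 43, 51, 59, 67, 75, 83, 91 → 99.
Rejects — always 2 × the batches: 86, 102, 118, 134, 150, 166, 182 → 198.
Combining the parts gives 99 batches, 198 rejects.

99 batches, 198 rejects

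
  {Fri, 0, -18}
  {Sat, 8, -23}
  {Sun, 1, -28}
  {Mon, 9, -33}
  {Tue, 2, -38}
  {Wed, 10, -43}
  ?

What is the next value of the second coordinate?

3

Second coordinate: alternating steps +8, −7, +8, −7, …; 0, 8, 1, 9, 2, 10 → 3.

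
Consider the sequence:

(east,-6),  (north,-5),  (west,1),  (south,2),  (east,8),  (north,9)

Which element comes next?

(west,15)

Direction: repeats east → north → west → south; east, north, west, south, east, north → west.
Second value: -6, -5, 1, 2, 8, 9 → 15 (alternating steps +1, +6, +1, +6, …).
So the next element is (west,15).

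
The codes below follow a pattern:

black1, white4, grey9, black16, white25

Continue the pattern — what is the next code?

Shade: black, white, grey, black, white → grey (repeats black → white → grey).
Second component: differences are 3, 5, 7, … (increasing by 2 each time), so 1, 4, 9, 16, 25 → 36.
Combining the parts gives grey36.

grey36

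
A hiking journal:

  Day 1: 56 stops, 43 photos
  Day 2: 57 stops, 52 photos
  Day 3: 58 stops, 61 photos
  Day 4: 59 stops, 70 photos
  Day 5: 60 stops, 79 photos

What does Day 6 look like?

61 stops, 88 photos

Stops: 56, 57, 58, 59, 60 → 61 (+1 each step).
Photos: 43, 52, 61, 70, 79 → 88 (+9 each step).
Putting it together: 61 stops, 88 photos.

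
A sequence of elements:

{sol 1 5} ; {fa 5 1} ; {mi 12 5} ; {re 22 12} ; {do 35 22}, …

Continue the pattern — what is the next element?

Note: runs backward through the solfège scale do→ti, so sol, fa, mi, re, do → ti.
Second component — differences are 4, 7, 10, … (increasing by 3 each time): 1, 5, 12, 22, 35 → 51.
Third component: always the previous value of the second component, so 5, 1, 5, 12, 22 → 35.
So the next element is {ti 51 35}.

{ti 51 35}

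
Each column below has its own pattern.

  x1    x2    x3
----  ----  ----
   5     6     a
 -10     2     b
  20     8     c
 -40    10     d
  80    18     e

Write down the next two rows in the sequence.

-160  28  f; 320  46  g

For the column x1, ×(-2) each step: 5, -10, 20, -40, 80 → -160 → 320.
Column x2: each term is the sum of the two before it, so 6, 2, 8, 10, 18 → 28 → 46.
For the column x3, letters move forward 1 place in the alphabet: a, b, c, d, e → f → g.
So the next two rows are -160  28  f and 320  46  g.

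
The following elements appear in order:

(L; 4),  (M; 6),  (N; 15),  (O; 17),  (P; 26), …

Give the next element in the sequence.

For the letter, letters move forward 1 place in the alphabet: L, M, N, O, P → Q.
For the second slot, alternating steps +2, +9, +2, +9, …: 4, 6, 15, 17, 26 → 28.
Putting it together: (Q; 28).

(Q; 28)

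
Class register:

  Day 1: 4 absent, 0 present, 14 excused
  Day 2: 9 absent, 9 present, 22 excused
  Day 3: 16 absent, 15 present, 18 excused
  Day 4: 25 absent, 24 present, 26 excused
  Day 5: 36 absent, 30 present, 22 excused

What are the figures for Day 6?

Absent — perfect squares: 2², 3², 4², …: 4, 9, 16, 25, 36 → 49.
Present — alternating steps +9, +6, +9, +6, …: 0, 9, 15, 24, 30 → 39.
For the excused, alternating steps +8, −4, +8, −4, …: 14, 22, 18, 26, 22 → 30.
Combining the parts gives 49 absent, 39 present, 30 excused.

49 absent, 39 present, 30 excused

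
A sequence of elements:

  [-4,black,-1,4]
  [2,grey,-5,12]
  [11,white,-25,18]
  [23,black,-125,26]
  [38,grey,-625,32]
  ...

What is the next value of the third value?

-3125

Third value: -1, -5, -25, -125, -625 → -3125 (×5 each step).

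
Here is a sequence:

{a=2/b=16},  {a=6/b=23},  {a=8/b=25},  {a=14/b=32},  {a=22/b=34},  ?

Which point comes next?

A goes 2, 6, 8, 14, 22 → 36 (each term is the sum of the two before it).
For the b, alternating steps +7, +2, +7, +2, …: 16, 23, 25, 32, 34 → 41.
Putting it together: {a=36/b=41}.

{a=36/b=41}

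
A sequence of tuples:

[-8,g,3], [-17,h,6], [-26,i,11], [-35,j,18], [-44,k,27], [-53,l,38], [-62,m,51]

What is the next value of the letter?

For the letter, letters move forward 1 place in the alphabet: g, h, i, j, k, l, m → n.

n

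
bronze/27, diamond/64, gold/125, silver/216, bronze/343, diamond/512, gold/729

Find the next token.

Rank: repeats bronze → diamond → gold → silver, so bronze, diamond, gold, silver, bronze, diamond, gold → silver.
For the second component, perfect cubes: 3³, 4³, 5³, …: 27, 64, 125, 216, 343, 512, 729 → 1000.
Putting it together: silver/1000.

silver/1000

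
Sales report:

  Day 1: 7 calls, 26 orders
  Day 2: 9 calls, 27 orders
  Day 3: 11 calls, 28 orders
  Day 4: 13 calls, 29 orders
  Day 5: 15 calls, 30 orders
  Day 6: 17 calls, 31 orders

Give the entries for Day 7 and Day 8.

Calls: +2 each step; 7, 9, 11, 13, 15, 17 → 19 → 21.
Orders: +1 each step; 26, 27, 28, 29, 30, 31 → 32 → 33.
Putting the parts together: 19 calls, 32 orders and then 21 calls, 33 orders.

19 calls, 32 orders; 21 calls, 33 orders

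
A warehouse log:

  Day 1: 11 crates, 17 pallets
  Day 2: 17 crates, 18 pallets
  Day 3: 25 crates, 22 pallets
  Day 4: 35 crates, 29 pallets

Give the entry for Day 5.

Crates: differences are 6, 8, 10, … (increasing by 2 each time); 11, 17, 25, 35 → 47.
For the pallets, differences are 1, 4, 7, … (increasing by 3 each time): 17, 18, 22, 29 → 39.
So the next line is 47 crates, 39 pallets.

47 crates, 39 pallets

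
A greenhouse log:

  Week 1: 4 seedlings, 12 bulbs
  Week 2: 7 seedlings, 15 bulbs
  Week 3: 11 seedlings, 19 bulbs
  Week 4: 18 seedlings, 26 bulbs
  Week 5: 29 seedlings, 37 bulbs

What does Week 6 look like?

Seedlings goes 4, 7, 11, 18, 29 → 47 (each term is the sum of the two before it).
For the bulbs, always 8 more than the seedlings: 12, 15, 19, 26, 37 → 55.
Putting it together: 47 seedlings, 55 bulbs.

47 seedlings, 55 bulbs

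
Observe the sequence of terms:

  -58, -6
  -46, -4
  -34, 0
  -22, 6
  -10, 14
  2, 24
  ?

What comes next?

First entry goes -58, -46, -34, -22, -10, 2 → 14 (+12 each step).
Second entry: differences are 2, 4, 6, … (increasing by 2 each time); -6, -4, 0, 6, 14, 24 → 36.
Putting it together: 14, 36.

14, 36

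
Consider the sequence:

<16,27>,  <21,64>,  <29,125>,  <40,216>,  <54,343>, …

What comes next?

First value: 16, 21, 29, 40, 54 → 71 (differences are 5, 8, 11, … (increasing by 3 each time)).
Second value goes 27, 64, 125, 216, 343 → 512 (perfect cubes: 3³, 4³, 5³, …).
Combining the parts gives <71,512>.

<71,512>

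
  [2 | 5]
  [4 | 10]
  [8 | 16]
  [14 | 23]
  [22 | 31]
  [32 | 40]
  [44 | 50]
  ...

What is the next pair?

[58 | 61]

First value: differences are 2, 4, 6, … (increasing by 2 each time), so 2, 4, 8, 14, 22, 32, 44 → 58.
For the second value, differences are 5, 6, 7, … (increasing by 1 each time): 5, 10, 16, 23, 31, 40, 50 → 61.
Combining the parts gives [58 | 61].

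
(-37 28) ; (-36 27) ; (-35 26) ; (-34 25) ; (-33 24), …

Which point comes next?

(-32 23)

First entry: -37, -36, -35, -34, -33 → -32 (+1 each step).
For the second entry, together with the first entry always sums to -9: 28, 27, 26, 25, 24 → 23.
So the next point is (-32 23).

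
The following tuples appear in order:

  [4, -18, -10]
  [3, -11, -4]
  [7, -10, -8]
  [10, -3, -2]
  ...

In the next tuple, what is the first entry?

17

First entry goes 4, 3, 7, 10 → 17 (each term is the sum of the two before it).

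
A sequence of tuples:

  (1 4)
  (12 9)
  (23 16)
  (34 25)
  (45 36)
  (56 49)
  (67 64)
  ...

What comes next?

For the first component, +11 each step: 1, 12, 23, 34, 45, 56, 67 → 78.
Second component: perfect squares: 2², 3², 4², …, so 4, 9, 16, 25, 36, 49, 64 → 81.
Putting it together: (78 81).

(78 81)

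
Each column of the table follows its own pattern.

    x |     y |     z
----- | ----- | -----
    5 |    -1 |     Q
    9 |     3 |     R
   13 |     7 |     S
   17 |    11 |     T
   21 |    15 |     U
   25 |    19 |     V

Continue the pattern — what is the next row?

Column x goes 5, 9, 13, 17, 21, 25 → 29 (+4 each step).
Column y: always 6 less than the column x, so -1, 3, 7, 11, 15, 19 → 23.
Column z — letters move forward 1 place in the alphabet: Q, R, S, T, U, V → W.
So the next row is 29  23  W.

29  23  W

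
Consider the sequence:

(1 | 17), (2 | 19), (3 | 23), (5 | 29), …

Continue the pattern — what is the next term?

For the first slot, each term is the sum of the two before it: 1, 2, 3, 5 → 8.
Second slot — differences are 2, 4, 6, … (increasing by 2 each time): 17, 19, 23, 29 → 37.
So the next term is (8 | 37).

(8 | 37)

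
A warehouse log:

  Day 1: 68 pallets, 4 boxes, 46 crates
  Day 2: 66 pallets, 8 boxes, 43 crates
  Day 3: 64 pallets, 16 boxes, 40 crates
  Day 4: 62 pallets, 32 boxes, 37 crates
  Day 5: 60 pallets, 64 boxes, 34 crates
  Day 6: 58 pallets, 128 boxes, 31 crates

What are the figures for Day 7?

Pallets: 68, 66, 64, 62, 60, 58 → 56 (−2 each step).
Boxes: 4, 8, 16, 32, 64, 128 → 256 (×2 each step).
Crates: 46, 43, 40, 37, 34, 31 → 28 (−3 each step).
Combining the parts gives 56 pallets, 256 boxes, 28 crates.

56 pallets, 256 boxes, 28 crates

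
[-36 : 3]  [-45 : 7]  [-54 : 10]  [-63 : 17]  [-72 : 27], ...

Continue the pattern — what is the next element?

First entry: -36, -45, -54, -63, -72 → -81 (−9 each step).
Second entry — each term is the sum of the two before it: 3, 7, 10, 17, 27 → 44.
Putting it together: [-81 : 44].

[-81 : 44]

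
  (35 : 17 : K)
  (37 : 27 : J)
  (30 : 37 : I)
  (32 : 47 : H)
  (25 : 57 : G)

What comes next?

(27 : 67 : F)

First component — alternating steps +2, −7, +2, −7, …: 35, 37, 30, 32, 25 → 27.
Second component — +10 each step: 17, 27, 37, 47, 57 → 67.
Letter: K, J, I, H, G → F (letters move back 1 place in the alphabet).
So the next term is (27 : 67 : F).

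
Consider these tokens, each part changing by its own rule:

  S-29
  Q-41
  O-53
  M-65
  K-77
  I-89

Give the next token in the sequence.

Letter: letters move back 2 places in the alphabet, so S, Q, O, M, K, I → G.
Second component: +12 each step, so 29, 41, 53, 65, 77, 89 → 101.
Putting it together: G-101.

G-101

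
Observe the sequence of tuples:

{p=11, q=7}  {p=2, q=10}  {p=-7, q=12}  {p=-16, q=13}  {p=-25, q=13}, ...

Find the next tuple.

P: 11, 2, -7, -16, -25 → -34 (−9 each step).
Q — differences are 3, 2, 1, … (decreasing by 1 each time): 7, 10, 12, 13, 13 → 12.
Putting it together: {p=-34, q=12}.

{p=-34, q=12}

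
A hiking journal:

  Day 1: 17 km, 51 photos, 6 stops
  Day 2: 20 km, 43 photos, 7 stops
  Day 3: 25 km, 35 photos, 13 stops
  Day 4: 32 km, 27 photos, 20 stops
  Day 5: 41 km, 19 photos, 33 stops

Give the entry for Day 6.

Km goes 17, 20, 25, 32, 41 → 52 (differences are 3, 5, 7, … (increasing by 2 each time)).
For the photos, −8 each step: 51, 43, 35, 27, 19 → 11.
Stops: each term is the sum of the two before it, so 6, 7, 13, 20, 33 → 53.
So the next record is 52 km, 11 photos, 53 stops.

52 km, 11 photos, 53 stops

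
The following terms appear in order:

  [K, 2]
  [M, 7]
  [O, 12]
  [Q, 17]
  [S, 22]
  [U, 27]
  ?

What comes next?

[W, 32]

Letter — letters move forward 2 places in the alphabet: K, M, O, Q, S, U → W.
Second coordinate — +5 each step: 2, 7, 12, 17, 22, 27 → 32.
Putting it together: [W, 32].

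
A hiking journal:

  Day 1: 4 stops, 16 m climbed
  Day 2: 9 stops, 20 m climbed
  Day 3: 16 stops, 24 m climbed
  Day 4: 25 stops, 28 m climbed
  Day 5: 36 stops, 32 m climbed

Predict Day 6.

For the stops, perfect squares: 2², 3², 4², …: 4, 9, 16, 25, 36 → 49.
M climbed: +4 each step; 16, 20, 24, 28, 32 → 36.
Putting it together: 49 stops, 36 m climbed.

49 stops, 36 m climbed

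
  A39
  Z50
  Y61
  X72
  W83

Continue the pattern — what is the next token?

Letter: A, Z, Y, X, W → V (letters move back 1 place in the alphabet, wrapping A→Z).
Second component: +11 each step; 39, 50, 61, 72, 83 → 94.
Putting it together: V94.

V94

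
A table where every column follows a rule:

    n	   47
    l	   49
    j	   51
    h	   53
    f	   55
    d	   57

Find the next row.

b  59

Letter: n, l, j, h, f, d → b (letters move back 2 places in the alphabet).
Second component: 47, 49, 51, 53, 55, 57 → 59 (+2 each step).
Combining the parts gives b  59.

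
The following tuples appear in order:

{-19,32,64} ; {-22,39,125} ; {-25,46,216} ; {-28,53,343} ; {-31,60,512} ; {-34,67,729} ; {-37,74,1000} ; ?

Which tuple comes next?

First component — −3 each step: -19, -22, -25, -28, -31, -34, -37 → -40.
Second component: 32, 39, 46, 53, 60, 67, 74 → 81 (+7 each step).
Third component — perfect cubes: 4³, 5³, 6³, …: 64, 125, 216, 343, 512, 729, 1000 → 1331.
So the next tuple is {-40,81,1331}.

{-40,81,1331}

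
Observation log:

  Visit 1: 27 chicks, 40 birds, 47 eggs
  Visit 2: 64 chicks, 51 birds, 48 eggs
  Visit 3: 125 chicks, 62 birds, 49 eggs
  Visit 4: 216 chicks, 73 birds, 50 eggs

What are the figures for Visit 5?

Chicks: perfect cubes: 3³, 4³, 5³, …; 27, 64, 125, 216 → 343.
For the birds, +11 each step: 40, 51, 62, 73 → 84.
For the eggs, +1 each step: 47, 48, 49, 50 → 51.
Putting it together: 343 chicks, 84 birds, 51 eggs.

343 chicks, 84 birds, 51 eggs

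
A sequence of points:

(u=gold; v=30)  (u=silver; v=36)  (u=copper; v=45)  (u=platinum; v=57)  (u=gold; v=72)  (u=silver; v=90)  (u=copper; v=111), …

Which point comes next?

U goes gold, silver, copper, platinum, gold, silver, copper → platinum (repeats gold → silver → copper → platinum).
V goes 30, 36, 45, 57, 72, 90, 111 → 135 (differences are 6, 9, 12, … (increasing by 3 each time)).
Combining the parts gives (u=platinum; v=135).

(u=platinum; v=135)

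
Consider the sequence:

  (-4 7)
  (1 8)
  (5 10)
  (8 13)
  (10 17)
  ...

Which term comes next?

First part: differences are 5, 4, 3, … (decreasing by 1 each time); -4, 1, 5, 8, 10 → 11.
Second part goes 7, 8, 10, 13, 17 → 22 (differences are 1, 2, 3, … (increasing by 1 each time)).
Combining the parts gives (11 22).

(11 22)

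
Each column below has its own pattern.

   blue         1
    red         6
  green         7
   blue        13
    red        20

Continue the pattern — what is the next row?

green  33

For the colour, repeats blue → red → green: blue, red, green, blue, red → green.
Second component goes 1, 6, 7, 13, 20 → 33 (each term is the sum of the two before it).
Combining the parts gives green  33.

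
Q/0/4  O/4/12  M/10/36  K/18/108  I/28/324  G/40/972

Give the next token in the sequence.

E/54/2916

Letter: letters move back 2 places in the alphabet, so Q, O, M, K, I, G → E.
Second component — differences are 4, 6, 8, … (increasing by 2 each time): 0, 4, 10, 18, 28, 40 → 54.
Third component: ×3 each step; 4, 12, 36, 108, 324, 972 → 2916.
Putting it together: E/54/2916.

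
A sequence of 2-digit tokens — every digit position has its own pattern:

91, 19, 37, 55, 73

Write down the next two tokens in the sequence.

First digit: 9, 1, 3, 5, 7 → 9 → 1 (+2 each step, mod 10).
Second digit: −2 each step, mod 10; 1, 9, 7, 5, 3 → 1 → 9.
So the next two tokens are 91 and 19.

91, 19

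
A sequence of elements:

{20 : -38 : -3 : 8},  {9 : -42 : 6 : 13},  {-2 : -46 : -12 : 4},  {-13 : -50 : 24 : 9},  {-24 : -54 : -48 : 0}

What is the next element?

{-35 : -58 : 96 : 5}

First part — −11 each step: 20, 9, -2, -13, -24 → -35.
Second part goes -38, -42, -46, -50, -54 → -58 (−4 each step).
Third part: ×(-2) each step; -3, 6, -12, 24, -48 → 96.
Fourth part: alternating steps +5, −9, +5, −9, …; 8, 13, 4, 9, 0 → 5.
So the next element is {-35 : -58 : 96 : 5}.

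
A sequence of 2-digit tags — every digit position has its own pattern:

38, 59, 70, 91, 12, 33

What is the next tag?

First digit: +2 each step, mod 10, so 3, 5, 7, 9, 1, 3 → 5.
Second digit goes 8, 9, 0, 1, 2, 3 → 4 (+1 each step, mod 10).
Combining the parts gives 54.

54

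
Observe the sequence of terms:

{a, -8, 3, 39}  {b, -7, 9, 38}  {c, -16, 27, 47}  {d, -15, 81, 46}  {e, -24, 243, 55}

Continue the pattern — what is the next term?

Letter: a, b, c, d, e → f (letters move forward 1 place in the alphabet).
Second coordinate: alternating steps +1, −9, +1, −9, …, so -8, -7, -16, -15, -24 → -23.
Third coordinate — ×3 each step: 3, 9, 27, 81, 243 → 729.
Fourth coordinate goes 39, 38, 47, 46, 55 → 54 (together with the second coordinate always sums to 31).
So the next term is {f, -23, 729, 54}.

{f, -23, 729, 54}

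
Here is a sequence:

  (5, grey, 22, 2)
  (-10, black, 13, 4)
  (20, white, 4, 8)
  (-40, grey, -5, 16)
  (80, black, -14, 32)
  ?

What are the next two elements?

First coordinate: ×(-2) each step; 5, -10, 20, -40, 80 → -160 → 320.
For the shade, repeats grey → black → white: grey, black, white, grey, black → white → grey.
Third coordinate goes 22, 13, 4, -5, -14 → -23 → -32 (−9 each step).
Fourth coordinate: ×2 each step, so 2, 4, 8, 16, 32 → 64 → 128.
Putting the parts together: (-160, white, -23, 64) and then (320, grey, -32, 128).

(-160, white, -23, 64), (320, grey, -32, 128)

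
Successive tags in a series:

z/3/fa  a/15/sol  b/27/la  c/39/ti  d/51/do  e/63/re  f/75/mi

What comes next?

g/87/fa

Letter: letters move forward 1 place in the alphabet, wrapping Z→A, so z, a, b, c, d, e, f → g.
Second component: +12 each step; 3, 15, 27, 39, 51, 63, 75 → 87.
Note — runs through the solfège scale do→ti: fa, sol, la, ti, do, re, mi → fa.
Combining the parts gives g/87/fa.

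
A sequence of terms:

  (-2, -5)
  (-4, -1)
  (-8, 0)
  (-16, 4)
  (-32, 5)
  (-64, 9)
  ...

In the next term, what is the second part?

10

Second part: alternating steps +4, +1, +4, +1, …; -5, -1, 0, 4, 5, 9 → 10.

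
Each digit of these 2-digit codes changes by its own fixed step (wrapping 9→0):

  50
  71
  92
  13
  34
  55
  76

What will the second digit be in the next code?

Second digit goes 0, 1, 2, 3, 4, 5, 6 → 7 (+1 each step, mod 10).

7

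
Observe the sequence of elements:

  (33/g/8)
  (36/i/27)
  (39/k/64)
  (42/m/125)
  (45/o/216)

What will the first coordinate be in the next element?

First coordinate — +3 each step: 33, 36, 39, 42, 45 → 48.

48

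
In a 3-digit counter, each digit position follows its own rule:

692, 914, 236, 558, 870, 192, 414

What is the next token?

First digit: +3 each step, mod 10, so 6, 9, 2, 5, 8, 1, 4 → 7.
Second digit: 9, 1, 3, 5, 7, 9, 1 → 3 (+2 each step, mod 10).
Third digit: +2 each step, mod 10; 2, 4, 6, 8, 0, 2, 4 → 6.
Combining the parts gives 736.

736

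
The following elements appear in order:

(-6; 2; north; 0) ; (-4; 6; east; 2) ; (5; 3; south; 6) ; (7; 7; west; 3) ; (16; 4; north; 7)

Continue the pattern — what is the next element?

(18; 8; east; 4)

First coordinate — alternating steps +2, +9, +2, +9, …: -6, -4, 5, 7, 16 → 18.
Second coordinate: alternating steps +4, −3, +4, −3, …, so 2, 6, 3, 7, 4 → 8.
Direction: repeats north → east → south → west, so north, east, south, west, north → east.
Fourth coordinate — always the previous value of the second coordinate: 0, 2, 6, 3, 7 → 4.
Putting it together: (18; 8; east; 4).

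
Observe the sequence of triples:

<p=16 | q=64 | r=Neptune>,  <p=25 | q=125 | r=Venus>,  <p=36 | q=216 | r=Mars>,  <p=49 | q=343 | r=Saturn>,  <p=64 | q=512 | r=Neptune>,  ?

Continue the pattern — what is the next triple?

<p=81 | q=729 | r=Venus>

P goes 16, 25, 36, 49, 64 → 81 (perfect squares: 4², 5², 6², …).
For the q, perfect cubes: 4³, 5³, 6³, …: 64, 125, 216, 343, 512 → 729.
R — repeats Neptune → Venus → Mars → Saturn: Neptune, Venus, Mars, Saturn, Neptune → Venus.
Putting it together: <p=81 | q=729 | r=Venus>.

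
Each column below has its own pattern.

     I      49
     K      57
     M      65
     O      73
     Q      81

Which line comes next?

Letter: letters move forward 2 places in the alphabet; I, K, M, O, Q → S.
Second component goes 49, 57, 65, 73, 81 → 89 (+8 each step).
So the next line is S  89.

S  89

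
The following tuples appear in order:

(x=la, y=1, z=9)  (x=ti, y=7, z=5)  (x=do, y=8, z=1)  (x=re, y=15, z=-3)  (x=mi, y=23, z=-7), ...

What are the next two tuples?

(x=fa, y=38, z=-11), (x=sol, y=61, z=-15)

X — runs through the solfège scale do→ti: la, ti, do, re, mi → fa → sol.
Y: 1, 7, 8, 15, 23 → 38 → 61 (each term is the sum of the two before it).
For the z, −4 each step: 9, 5, 1, -3, -7 → -11 → -15.
So the next two tuples are (x=fa, y=38, z=-11) and (x=sol, y=61, z=-15).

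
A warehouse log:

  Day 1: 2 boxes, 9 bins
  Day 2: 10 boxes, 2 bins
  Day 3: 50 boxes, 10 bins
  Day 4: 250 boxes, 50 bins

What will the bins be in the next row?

250

Boxes: 2, 10, 50, 250 → 1250 (×5 each step).
For the bins, always the previous value of the boxes: 9, 2, 10, 50 → 250.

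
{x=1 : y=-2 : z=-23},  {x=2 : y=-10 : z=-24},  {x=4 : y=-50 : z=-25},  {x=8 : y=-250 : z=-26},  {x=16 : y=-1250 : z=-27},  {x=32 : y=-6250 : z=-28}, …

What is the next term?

{x=64 : y=-31250 : z=-29}

X: ×2 each step, so 1, 2, 4, 8, 16, 32 → 64.
Y — ×5 each step: -2, -10, -50, -250, -1250, -6250 → -31250.
Z — −1 each step: -23, -24, -25, -26, -27, -28 → -29.
So the next term is {x=64 : y=-31250 : z=-29}.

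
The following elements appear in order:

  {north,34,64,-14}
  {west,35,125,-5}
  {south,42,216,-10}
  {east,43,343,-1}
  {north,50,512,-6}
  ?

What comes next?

Direction goes north, west, south, east, north → west (repeats north → west → south → east).
Second entry: alternating steps +1, +7, +1, +7, …; 34, 35, 42, 43, 50 → 51.
Third entry: perfect cubes: 4³, 5³, 6³, …; 64, 125, 216, 343, 512 → 729.
Fourth entry: -14, -5, -10, -1, -6 → 3 (alternating steps +9, −5, +9, −5, …).
Combining the parts gives {west,51,729,3}.

{west,51,729,3}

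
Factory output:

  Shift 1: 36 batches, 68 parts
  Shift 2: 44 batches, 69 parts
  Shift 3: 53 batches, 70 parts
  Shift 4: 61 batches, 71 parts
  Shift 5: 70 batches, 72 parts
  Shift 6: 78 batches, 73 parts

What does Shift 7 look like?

Batches: alternating steps +8, +9, +8, +9, …, so 36, 44, 53, 61, 70, 78 → 87.
Parts: +1 each step; 68, 69, 70, 71, 72, 73 → 74.
So the next row is 87 batches, 74 parts.

87 batches, 74 parts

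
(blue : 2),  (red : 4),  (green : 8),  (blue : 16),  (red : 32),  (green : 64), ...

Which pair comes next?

(blue : 128)

Colour: blue, red, green, blue, red, green → blue (repeats blue → red → green).
Second slot — ×2 each step: 2, 4, 8, 16, 32, 64 → 128.
So the next pair is (blue : 128).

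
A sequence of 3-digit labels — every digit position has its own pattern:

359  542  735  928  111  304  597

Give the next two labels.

780, 973

First digit — +2 each step, mod 10: 3, 5, 7, 9, 1, 3, 5 → 7 → 9.
Second digit: −1 each step, mod 10; 5, 4, 3, 2, 1, 0, 9 → 8 → 7.
Third digit: +3 each step, mod 10, so 9, 2, 5, 8, 1, 4, 7 → 0 → 3.
Putting the parts together: 780 and then 973.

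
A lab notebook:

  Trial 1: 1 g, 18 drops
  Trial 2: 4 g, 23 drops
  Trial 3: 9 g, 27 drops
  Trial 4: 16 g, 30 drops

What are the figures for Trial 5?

25 g, 32 drops

G: perfect squares: 1², 2², 3², …, so 1, 4, 9, 16 → 25.
Drops: differences are 5, 4, 3, … (decreasing by 1 each time); 18, 23, 27, 30 → 32.
Combining the parts gives 25 g, 32 drops.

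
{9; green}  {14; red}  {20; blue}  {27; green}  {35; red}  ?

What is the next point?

{44; blue}

First slot: 9, 14, 20, 27, 35 → 44 (differences are 5, 6, 7, … (increasing by 1 each time)).
Colour: green, red, blue, green, red → blue (repeats green → red → blue).
So the next point is {44; blue}.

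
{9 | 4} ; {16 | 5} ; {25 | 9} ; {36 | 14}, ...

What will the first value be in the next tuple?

49

For the first value, perfect squares: 3², 4², 5², …: 9, 16, 25, 36 → 49.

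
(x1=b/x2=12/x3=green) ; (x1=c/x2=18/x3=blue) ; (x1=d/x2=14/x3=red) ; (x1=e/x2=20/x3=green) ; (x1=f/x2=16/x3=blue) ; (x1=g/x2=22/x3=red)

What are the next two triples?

X1: b, c, d, e, f, g → h → i (letters move forward 1 place in the alphabet).
X2: alternating steps +6, −4, +6, −4, …; 12, 18, 14, 20, 16, 22 → 18 → 24.
X3: green, blue, red, green, blue, red → green → blue (repeats green → blue → red).
Putting the parts together: (x1=h/x2=18/x3=green) and then (x1=i/x2=24/x3=blue).

(x1=h/x2=18/x3=green), (x1=i/x2=24/x3=blue)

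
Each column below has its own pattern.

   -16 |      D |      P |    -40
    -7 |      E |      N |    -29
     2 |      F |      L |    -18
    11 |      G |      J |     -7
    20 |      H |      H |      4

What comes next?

29  I  F  15

First component: +9 each step, so -16, -7, 2, 11, 20 → 29.
First letter goes D, E, F, G, H → I (letters move forward 1 place in the alphabet).
Second letter — letters move back 2 places in the alphabet: P, N, L, J, H → F.
Fourth component: -40, -29, -18, -7, 4 → 15 (+11 each step).
Putting it together: 29  I  F  15.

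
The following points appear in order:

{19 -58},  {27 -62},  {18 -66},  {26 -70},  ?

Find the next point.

{17 -74}

First part goes 19, 27, 18, 26 → 17 (alternating steps +8, −9, +8, −9, …).
Second part goes -58, -62, -66, -70 → -74 (−4 each step).
So the next point is {17 -74}.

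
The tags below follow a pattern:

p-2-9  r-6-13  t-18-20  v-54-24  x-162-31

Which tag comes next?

Letter: letters move forward 2 places in the alphabet; p, r, t, v, x → z.
Second component: 2, 6, 18, 54, 162 → 486 (×3 each step).
Third component: alternating steps +4, +7, +4, +7, …, so 9, 13, 20, 24, 31 → 35.
Combining the parts gives z-486-35.

z-486-35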